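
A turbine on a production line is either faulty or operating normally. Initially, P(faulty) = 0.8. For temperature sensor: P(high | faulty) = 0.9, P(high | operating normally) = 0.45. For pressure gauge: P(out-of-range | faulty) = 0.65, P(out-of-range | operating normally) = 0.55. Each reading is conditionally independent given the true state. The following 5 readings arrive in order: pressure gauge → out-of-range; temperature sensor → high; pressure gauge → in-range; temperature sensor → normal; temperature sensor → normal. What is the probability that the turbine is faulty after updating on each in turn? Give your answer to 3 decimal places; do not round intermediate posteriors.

0.196

After pressure gauge='out-of-range': P(faulty) = 0.65·0.8000 / (0.65·0.8000 + 0.55·0.2000) ≈ 0.8254
After temperature sensor='high': P(faulty) = 0.9·0.8254 / (0.9·0.8254 + 0.45·0.1746) ≈ 0.9043
After pressure gauge='in-range': P(faulty) = 0.35·0.9043 / (0.35·0.9043 + 0.45·0.0957) ≈ 0.8803
After temperature sensor='normal': P(faulty) = 0.1·0.8803 / (0.1·0.8803 + 0.55·0.1197) ≈ 0.5721
After temperature sensor='normal': P(faulty) = 0.1·0.5721 / (0.1·0.5721 + 0.55·0.4279) ≈ 0.1956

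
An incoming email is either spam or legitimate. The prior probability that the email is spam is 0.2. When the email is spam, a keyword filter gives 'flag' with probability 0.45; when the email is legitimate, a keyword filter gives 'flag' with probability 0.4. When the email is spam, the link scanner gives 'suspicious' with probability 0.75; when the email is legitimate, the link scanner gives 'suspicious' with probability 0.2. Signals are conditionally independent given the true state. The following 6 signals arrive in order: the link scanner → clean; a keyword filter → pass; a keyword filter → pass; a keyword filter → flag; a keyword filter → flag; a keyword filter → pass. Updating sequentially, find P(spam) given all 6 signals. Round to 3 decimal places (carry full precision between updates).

0.071

After the link scanner='clean': P(spam) = 0.25·0.2000 / (0.25·0.2000 + 0.8·0.8000) ≈ 0.0725
After a keyword filter='pass': P(spam) = 0.55·0.0725 / (0.55·0.0725 + 0.6·0.9275) ≈ 0.0668
After a keyword filter='pass': P(spam) = 0.55·0.0668 / (0.55·0.0668 + 0.6·0.9332) ≈ 0.0616
After a keyword filter='flag': P(spam) = 0.45·0.0616 / (0.45·0.0616 + 0.4·0.9384) ≈ 0.0688
After a keyword filter='flag': P(spam) = 0.45·0.0688 / (0.45·0.0688 + 0.4·0.9312) ≈ 0.0767
After a keyword filter='pass': P(spam) = 0.55·0.0767 / (0.55·0.0767 + 0.6·0.9233) ≈ 0.0708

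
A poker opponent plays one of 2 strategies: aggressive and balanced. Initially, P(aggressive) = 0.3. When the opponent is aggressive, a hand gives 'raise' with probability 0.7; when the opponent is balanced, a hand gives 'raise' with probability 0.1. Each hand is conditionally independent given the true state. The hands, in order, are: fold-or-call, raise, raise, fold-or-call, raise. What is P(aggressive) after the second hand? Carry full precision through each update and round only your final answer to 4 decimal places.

0.5000

After 'fold-or-call': P(aggressive) = 0.3·0.3000 / (0.3·0.3000 + 0.9·0.7000) ≈ 0.1250
After 'raise': P(aggressive) = 0.7·0.1250 / (0.7·0.1250 + 0.1·0.8750) ≈ 0.5000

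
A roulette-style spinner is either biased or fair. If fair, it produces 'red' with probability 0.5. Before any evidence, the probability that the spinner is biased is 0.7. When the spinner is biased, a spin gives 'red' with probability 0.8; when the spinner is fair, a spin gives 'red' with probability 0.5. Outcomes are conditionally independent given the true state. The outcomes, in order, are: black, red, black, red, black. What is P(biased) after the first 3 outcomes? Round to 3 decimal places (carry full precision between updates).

Apply Bayes' rule sequentially, carrying P(biased) forward.
After 'black': P(biased) = 0.2·0.7000 / (0.2·0.7000 + 0.5·0.3000) ≈ 0.4828
After 'red': P(biased) = 0.8·0.4828 / (0.8·0.4828 + 0.5·0.5172) ≈ 0.5989
After 'black': P(biased) = 0.2·0.5989 / (0.2·0.5989 + 0.5·0.4011) ≈ 0.3740

0.374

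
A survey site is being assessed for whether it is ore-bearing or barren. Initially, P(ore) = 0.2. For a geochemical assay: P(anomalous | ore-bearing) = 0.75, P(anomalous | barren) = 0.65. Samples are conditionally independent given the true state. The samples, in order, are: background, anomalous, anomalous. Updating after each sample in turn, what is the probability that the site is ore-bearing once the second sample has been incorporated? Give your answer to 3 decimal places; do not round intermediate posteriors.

After 'background': P(ore) = 0.25·0.2000 / (0.25·0.2000 + 0.35·0.8000) ≈ 0.1515
After 'anomalous': P(ore) = 0.75·0.1515 / (0.75·0.1515 + 0.65·0.8485) ≈ 0.1708

0.171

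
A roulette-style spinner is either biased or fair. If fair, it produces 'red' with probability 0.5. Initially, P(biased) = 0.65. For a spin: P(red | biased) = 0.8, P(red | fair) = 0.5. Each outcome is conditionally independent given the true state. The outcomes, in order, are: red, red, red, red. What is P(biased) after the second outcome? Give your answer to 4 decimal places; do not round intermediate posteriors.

After 'red': P(biased) = 0.8·0.6500 / (0.8·0.6500 + 0.5·0.3500) ≈ 0.7482
After 'red': P(biased) = 0.8·0.7482 / (0.8·0.7482 + 0.5·0.2518) ≈ 0.8262

0.8262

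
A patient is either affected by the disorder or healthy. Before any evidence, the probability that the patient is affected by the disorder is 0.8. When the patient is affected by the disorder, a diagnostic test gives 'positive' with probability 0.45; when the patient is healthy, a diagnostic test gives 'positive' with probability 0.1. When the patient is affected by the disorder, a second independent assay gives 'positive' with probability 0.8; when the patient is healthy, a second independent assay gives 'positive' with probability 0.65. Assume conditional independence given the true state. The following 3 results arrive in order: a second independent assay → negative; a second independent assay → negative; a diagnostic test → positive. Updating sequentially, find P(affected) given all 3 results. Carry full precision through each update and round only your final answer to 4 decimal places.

Apply Bayes' rule sequentially, carrying P(affected) forward.
After a second independent assay='negative': P(affected) = 0.2·0.8000 / (0.2·0.8000 + 0.35·0.2000) ≈ 0.6957
After a second independent assay='negative': P(affected) = 0.2·0.6957 / (0.2·0.6957 + 0.35·0.3043) ≈ 0.5664
After a diagnostic test='positive': P(affected) = 0.45·0.5664 / (0.45·0.5664 + 0.1·0.4336) ≈ 0.8546

0.8546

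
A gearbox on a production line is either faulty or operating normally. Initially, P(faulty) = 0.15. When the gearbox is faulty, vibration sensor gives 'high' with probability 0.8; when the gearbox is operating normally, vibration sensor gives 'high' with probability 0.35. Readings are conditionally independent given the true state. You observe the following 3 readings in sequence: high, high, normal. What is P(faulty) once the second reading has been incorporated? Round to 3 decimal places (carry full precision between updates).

Each posterior becomes the prior for the next update.
After 'high': P(faulty) = 0.8·0.1500 / (0.8·0.1500 + 0.35·0.8500) ≈ 0.2874
After 'high': P(faulty) = 0.8·0.2874 / (0.8·0.2874 + 0.35·0.7126) ≈ 0.4797

0.480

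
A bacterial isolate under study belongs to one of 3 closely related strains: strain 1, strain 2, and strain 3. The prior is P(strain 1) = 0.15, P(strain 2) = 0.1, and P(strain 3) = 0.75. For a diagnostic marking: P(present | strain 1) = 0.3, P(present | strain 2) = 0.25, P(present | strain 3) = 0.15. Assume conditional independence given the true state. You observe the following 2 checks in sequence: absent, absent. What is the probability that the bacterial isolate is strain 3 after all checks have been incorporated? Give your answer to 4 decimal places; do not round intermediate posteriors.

Each posterior becomes the prior for the next update.
After 'absent': normaliser = 0.7·0.1500 + 0.75·0.1000 + 0.85·0.7500; P(strain 1) ≈ 0.1284, P(strain 2) ≈ 0.0917, P(strain 3) ≈ 0.7798
After 'absent': normaliser = 0.7·0.1284 + 0.75·0.0917 + 0.85·0.7798; P(strain 1) ≈ 0.1094, P(strain 2) ≈ 0.0838, P(strain 3) ≈ 0.8068

0.8068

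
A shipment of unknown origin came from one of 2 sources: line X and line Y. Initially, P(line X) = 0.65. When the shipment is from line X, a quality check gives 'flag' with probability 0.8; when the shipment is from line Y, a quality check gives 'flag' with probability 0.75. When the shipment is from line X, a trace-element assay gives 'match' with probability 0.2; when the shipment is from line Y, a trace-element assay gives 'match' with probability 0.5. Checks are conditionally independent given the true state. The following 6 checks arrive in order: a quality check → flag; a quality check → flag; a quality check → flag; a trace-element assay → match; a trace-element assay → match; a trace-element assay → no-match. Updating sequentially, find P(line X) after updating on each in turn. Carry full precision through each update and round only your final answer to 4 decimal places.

0.3659

After a quality check='flag': P(line X) = 0.8·0.6500 / (0.8·0.6500 + 0.75·0.3500) ≈ 0.6645
After a quality check='flag': P(line X) = 0.8·0.6645 / (0.8·0.6645 + 0.75·0.3355) ≈ 0.6788
After a quality check='flag': P(line X) = 0.8·0.6788 / (0.8·0.6788 + 0.75·0.3212) ≈ 0.6927
After a trace-element assay='match': P(line X) = 0.2·0.6927 / (0.2·0.6927 + 0.5·0.3073) ≈ 0.4741
After a trace-element assay='match': P(line X) = 0.2·0.4741 / (0.2·0.4741 + 0.5·0.5259) ≈ 0.2650
After a trace-element assay='no-match': P(line X) = 0.8·0.2650 / (0.8·0.2650 + 0.5·0.7350) ≈ 0.3659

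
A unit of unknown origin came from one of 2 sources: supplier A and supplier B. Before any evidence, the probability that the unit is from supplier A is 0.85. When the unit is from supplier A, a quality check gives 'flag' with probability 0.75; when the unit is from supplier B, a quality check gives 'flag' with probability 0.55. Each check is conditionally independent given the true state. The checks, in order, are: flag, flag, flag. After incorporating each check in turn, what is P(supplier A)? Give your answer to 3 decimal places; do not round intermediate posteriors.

0.935

After 'flag': P(supplier A) = 0.75·0.8500 / (0.75·0.8500 + 0.55·0.1500) ≈ 0.8854
After 'flag': P(supplier A) = 0.75·0.8854 / (0.75·0.8854 + 0.55·0.1146) ≈ 0.9133
After 'flag': P(supplier A) = 0.75·0.9133 / (0.75·0.9133 + 0.55·0.0867) ≈ 0.9349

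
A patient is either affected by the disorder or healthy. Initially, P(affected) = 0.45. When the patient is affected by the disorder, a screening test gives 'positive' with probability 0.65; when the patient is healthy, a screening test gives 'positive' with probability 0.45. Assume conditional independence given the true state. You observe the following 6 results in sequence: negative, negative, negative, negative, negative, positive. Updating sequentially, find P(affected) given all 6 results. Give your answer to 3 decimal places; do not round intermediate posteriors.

0.110

After 'negative': P(affected) = 0.35·0.4500 / (0.35·0.4500 + 0.55·0.5500) ≈ 0.3424
After 'negative': P(affected) = 0.35·0.3424 / (0.35·0.3424 + 0.55·0.6576) ≈ 0.2489
After 'negative': P(affected) = 0.35·0.2489 / (0.35·0.2489 + 0.55·0.7511) ≈ 0.1741
After 'negative': P(affected) = 0.35·0.1741 / (0.35·0.1741 + 0.55·0.8259) ≈ 0.1183
After 'negative': P(affected) = 0.35·0.1183 / (0.35·0.1183 + 0.55·0.8817) ≈ 0.0787
After 'positive': P(affected) = 0.65·0.0787 / (0.65·0.0787 + 0.45·0.9213) ≈ 0.1098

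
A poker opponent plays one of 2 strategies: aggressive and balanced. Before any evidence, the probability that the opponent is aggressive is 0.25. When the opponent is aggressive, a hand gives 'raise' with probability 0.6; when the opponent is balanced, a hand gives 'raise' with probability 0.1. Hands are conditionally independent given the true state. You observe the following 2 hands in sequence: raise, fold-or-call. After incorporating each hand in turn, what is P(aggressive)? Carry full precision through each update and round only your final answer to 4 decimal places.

After 'raise': P(aggressive) = 0.6·0.2500 / (0.6·0.2500 + 0.1·0.7500) ≈ 0.6667
After 'fold-or-call': P(aggressive) = 0.4·0.6667 / (0.4·0.6667 + 0.9·0.3333) ≈ 0.4706

0.4706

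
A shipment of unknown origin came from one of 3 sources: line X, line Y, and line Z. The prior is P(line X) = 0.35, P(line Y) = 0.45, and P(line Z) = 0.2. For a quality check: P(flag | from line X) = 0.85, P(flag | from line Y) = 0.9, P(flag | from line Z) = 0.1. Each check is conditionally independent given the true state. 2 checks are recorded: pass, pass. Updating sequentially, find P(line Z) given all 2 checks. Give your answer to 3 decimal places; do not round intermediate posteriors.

After 'pass': normaliser = 0.15·0.3500 + 0.1·0.4500 + 0.9·0.2000; P(line X) ≈ 0.1892, P(line Y) ≈ 0.1622, P(line Z) ≈ 0.6486
After 'pass': normaliser = 0.15·0.1892 + 0.1·0.1622 + 0.9·0.6486; P(line X) ≈ 0.0452, P(line Y) ≈ 0.0258, P(line Z) ≈ 0.9290

0.929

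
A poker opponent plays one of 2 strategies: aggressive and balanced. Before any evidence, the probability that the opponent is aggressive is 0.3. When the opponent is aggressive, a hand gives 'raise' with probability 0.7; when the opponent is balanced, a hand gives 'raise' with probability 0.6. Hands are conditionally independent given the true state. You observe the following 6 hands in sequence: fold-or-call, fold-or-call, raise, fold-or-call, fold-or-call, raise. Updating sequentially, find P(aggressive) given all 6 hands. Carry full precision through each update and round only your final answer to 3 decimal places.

0.156

After 'fold-or-call': P(aggressive) = 0.3·0.3000 / (0.3·0.3000 + 0.4·0.7000) ≈ 0.2432
After 'fold-or-call': P(aggressive) = 0.3·0.2432 / (0.3·0.2432 + 0.4·0.7568) ≈ 0.1942
After 'raise': P(aggressive) = 0.7·0.1942 / (0.7·0.1942 + 0.6·0.8058) ≈ 0.2195
After 'fold-or-call': P(aggressive) = 0.3·0.2195 / (0.3·0.2195 + 0.4·0.7805) ≈ 0.1742
After 'fold-or-call': P(aggressive) = 0.3·0.1742 / (0.3·0.1742 + 0.4·0.8258) ≈ 0.1366
After 'raise': P(aggressive) = 0.7·0.1366 / (0.7·0.1366 + 0.6·0.8634) ≈ 0.1558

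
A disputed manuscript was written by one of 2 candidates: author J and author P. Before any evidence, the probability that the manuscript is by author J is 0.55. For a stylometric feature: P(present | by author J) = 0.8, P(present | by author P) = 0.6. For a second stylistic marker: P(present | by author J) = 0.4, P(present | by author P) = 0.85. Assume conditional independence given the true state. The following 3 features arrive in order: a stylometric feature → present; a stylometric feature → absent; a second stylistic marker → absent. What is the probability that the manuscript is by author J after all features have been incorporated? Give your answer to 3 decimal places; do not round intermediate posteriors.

After a stylometric feature='present': P(author J) = 0.8·0.5500 / (0.8·0.5500 + 0.6·0.4500) ≈ 0.6197
After a stylometric feature='absent': P(author J) = 0.2·0.6197 / (0.2·0.6197 + 0.4·0.3803) ≈ 0.4490
After a second stylistic marker='absent': P(author J) = 0.6·0.4490 / (0.6·0.4490 + 0.15·0.5510) ≈ 0.7652

0.765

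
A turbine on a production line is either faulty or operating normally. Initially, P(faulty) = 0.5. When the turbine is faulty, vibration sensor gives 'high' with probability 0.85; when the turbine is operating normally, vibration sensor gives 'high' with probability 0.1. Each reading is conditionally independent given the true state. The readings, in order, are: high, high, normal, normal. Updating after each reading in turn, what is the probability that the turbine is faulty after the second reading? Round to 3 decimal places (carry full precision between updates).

0.986

After 'high': P(faulty) = 0.85·0.5000 / (0.85·0.5000 + 0.1·0.5000) ≈ 0.8947
After 'high': P(faulty) = 0.85·0.8947 / (0.85·0.8947 + 0.1·0.1053) ≈ 0.9863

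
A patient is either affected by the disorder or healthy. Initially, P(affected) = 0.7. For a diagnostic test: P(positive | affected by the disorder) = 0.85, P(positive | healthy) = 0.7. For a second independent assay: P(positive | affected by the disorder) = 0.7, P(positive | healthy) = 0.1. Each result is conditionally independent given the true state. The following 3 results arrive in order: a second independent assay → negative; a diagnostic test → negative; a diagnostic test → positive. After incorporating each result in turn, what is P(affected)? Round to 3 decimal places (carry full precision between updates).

0.321

After a second independent assay='negative': P(affected) = 0.3·0.7000 / (0.3·0.7000 + 0.9·0.3000) ≈ 0.4375
After a diagnostic test='negative': P(affected) = 0.15·0.4375 / (0.15·0.4375 + 0.3·0.5625) ≈ 0.2800
After a diagnostic test='positive': P(affected) = 0.85·0.2800 / (0.85·0.2800 + 0.7·0.7200) ≈ 0.3208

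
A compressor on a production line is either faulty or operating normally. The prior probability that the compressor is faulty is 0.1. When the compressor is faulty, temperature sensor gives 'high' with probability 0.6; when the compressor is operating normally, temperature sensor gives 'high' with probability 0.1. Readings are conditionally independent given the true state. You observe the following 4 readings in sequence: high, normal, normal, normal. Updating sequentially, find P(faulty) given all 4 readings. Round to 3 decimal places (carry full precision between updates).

0.055

After 'high': P(faulty) = 0.6·0.1000 / (0.6·0.1000 + 0.1·0.9000) ≈ 0.4000
After 'normal': P(faulty) = 0.4·0.4000 / (0.4·0.4000 + 0.9·0.6000) ≈ 0.2286
After 'normal': P(faulty) = 0.4·0.2286 / (0.4·0.2286 + 0.9·0.7714) ≈ 0.1164
After 'normal': P(faulty) = 0.4·0.1164 / (0.4·0.1164 + 0.9·0.8836) ≈ 0.0553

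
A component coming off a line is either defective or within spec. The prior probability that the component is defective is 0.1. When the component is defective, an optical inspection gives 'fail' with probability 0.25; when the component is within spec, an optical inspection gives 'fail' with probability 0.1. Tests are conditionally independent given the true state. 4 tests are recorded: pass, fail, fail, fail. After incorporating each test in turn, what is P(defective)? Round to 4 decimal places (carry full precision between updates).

After 'pass': P(defective) = 0.75·0.1000 / (0.75·0.1000 + 0.9·0.9000) ≈ 0.0847
After 'fail': P(defective) = 0.25·0.0847 / (0.25·0.0847 + 0.1·0.9153) ≈ 0.1880
After 'fail': P(defective) = 0.25·0.1880 / (0.25·0.1880 + 0.1·0.8120) ≈ 0.3666
After 'fail': P(defective) = 0.25·0.3666 / (0.25·0.3666 + 0.1·0.6334) ≈ 0.5913

0.5913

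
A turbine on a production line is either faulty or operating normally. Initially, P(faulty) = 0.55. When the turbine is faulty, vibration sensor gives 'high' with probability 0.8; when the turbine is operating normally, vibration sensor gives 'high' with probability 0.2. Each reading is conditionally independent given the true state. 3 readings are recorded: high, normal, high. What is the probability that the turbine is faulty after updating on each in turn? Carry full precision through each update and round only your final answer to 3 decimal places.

0.830

After 'high': P(faulty) = 0.8·0.5500 / (0.8·0.5500 + 0.2·0.4500) ≈ 0.8302
After 'normal': P(faulty) = 0.2·0.8302 / (0.2·0.8302 + 0.8·0.1698) ≈ 0.5500
After 'high': P(faulty) = 0.8·0.5500 / (0.8·0.5500 + 0.2·0.4500) ≈ 0.8302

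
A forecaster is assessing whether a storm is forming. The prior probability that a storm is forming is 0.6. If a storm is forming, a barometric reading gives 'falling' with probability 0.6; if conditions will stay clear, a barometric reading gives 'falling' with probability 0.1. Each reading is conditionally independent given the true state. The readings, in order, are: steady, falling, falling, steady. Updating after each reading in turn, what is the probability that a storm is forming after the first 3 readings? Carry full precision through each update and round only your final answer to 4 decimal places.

0.9600

After 'steady': P(storm) = 0.4·0.6000 / (0.4·0.6000 + 0.9·0.4000) ≈ 0.4000
After 'falling': P(storm) = 0.6·0.4000 / (0.6·0.4000 + 0.1·0.6000) ≈ 0.8000
After 'falling': P(storm) = 0.6·0.8000 / (0.6·0.8000 + 0.1·0.2000) ≈ 0.9600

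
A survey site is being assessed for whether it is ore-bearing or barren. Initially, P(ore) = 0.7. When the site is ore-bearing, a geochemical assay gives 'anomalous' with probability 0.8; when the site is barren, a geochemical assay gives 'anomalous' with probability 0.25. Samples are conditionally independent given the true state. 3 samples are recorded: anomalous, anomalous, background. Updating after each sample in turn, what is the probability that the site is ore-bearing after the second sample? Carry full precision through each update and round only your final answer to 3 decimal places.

Apply Bayes' rule sequentially, carrying P(ore) forward.
After 'anomalous': P(ore) = 0.8·0.7000 / (0.8·0.7000 + 0.25·0.3000) ≈ 0.8819
After 'anomalous': P(ore) = 0.8·0.8819 / (0.8·0.8819 + 0.25·0.1181) ≈ 0.9598

0.960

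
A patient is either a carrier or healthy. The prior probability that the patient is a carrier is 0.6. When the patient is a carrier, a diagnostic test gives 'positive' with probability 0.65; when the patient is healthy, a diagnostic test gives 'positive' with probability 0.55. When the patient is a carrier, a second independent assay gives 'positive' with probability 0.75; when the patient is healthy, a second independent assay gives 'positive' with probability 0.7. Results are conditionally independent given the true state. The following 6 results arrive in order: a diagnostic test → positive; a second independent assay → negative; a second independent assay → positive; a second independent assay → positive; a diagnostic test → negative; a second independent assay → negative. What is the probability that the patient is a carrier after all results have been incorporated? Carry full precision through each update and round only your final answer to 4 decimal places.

0.5236

Apply Bayes' rule sequentially, carrying P(carrier) forward.
After a diagnostic test='positive': P(carrier) = 0.65·0.6000 / (0.65·0.6000 + 0.55·0.4000) ≈ 0.6393
After a second independent assay='negative': P(carrier) = 0.25·0.6393 / (0.25·0.6393 + 0.3·0.3607) ≈ 0.5963
After a second independent assay='positive': P(carrier) = 0.75·0.5963 / (0.75·0.5963 + 0.7·0.4037) ≈ 0.6128
After a second independent assay='positive': P(carrier) = 0.75·0.6128 / (0.75·0.6128 + 0.7·0.3872) ≈ 0.6291
After a diagnostic test='negative': P(carrier) = 0.35·0.6291 / (0.35·0.6291 + 0.45·0.3709) ≈ 0.5688
After a second independent assay='negative': P(carrier) = 0.25·0.5688 / (0.25·0.5688 + 0.3·0.4312) ≈ 0.5236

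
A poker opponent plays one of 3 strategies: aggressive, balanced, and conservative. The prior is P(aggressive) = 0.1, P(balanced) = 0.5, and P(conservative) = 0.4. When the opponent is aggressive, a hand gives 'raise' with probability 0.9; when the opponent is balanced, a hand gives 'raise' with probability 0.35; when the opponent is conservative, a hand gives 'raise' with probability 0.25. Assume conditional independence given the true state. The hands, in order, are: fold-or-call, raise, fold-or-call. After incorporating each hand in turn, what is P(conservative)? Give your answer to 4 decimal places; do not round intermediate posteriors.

0.4291

After 'fold-or-call': normaliser = 0.1·0.1000 + 0.65·0.5000 + 0.75·0.4000; P(aggressive) ≈ 0.0157, P(balanced) ≈ 0.5118, P(conservative) ≈ 0.4724
After 'raise': normaliser = 0.9·0.0157 + 0.35·0.5118 + 0.25·0.4724; P(aggressive) ≈ 0.0455, P(balanced) ≈ 0.5752, P(conservative) ≈ 0.3793
After 'fold-or-call': normaliser = 0.1·0.0455 + 0.65·0.5752 + 0.75·0.3793; P(aggressive) ≈ 0.0069, P(balanced) ≈ 0.5640, P(conservative) ≈ 0.4291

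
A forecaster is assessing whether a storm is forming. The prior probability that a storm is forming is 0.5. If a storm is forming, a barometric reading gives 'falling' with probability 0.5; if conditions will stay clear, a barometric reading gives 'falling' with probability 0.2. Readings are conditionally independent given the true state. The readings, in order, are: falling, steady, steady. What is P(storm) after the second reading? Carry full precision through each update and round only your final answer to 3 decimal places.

After 'falling': P(storm) = 0.5·0.5000 / (0.5·0.5000 + 0.2·0.5000) ≈ 0.7143
After 'steady': P(storm) = 0.5·0.7143 / (0.5·0.7143 + 0.8·0.2857) ≈ 0.6098

0.610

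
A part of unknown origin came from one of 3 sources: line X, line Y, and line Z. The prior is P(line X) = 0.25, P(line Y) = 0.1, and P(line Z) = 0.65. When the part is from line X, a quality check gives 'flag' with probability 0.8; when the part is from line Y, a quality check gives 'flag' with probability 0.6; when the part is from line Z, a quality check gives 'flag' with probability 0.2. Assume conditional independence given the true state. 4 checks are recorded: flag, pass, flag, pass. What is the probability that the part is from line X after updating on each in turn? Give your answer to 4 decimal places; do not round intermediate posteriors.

0.2222

Each posterior becomes the prior for the next update.
After 'flag': normaliser = 0.8·0.2500 + 0.6·0.1000 + 0.2·0.6500; P(line X) ≈ 0.5128, P(line Y) ≈ 0.1538, P(line Z) ≈ 0.3333
After 'pass': normaliser = 0.2·0.5128 + 0.4·0.1538 + 0.8·0.3333; P(line X) ≈ 0.2381, P(line Y) ≈ 0.1429, P(line Z) ≈ 0.6190
After 'flag': normaliser = 0.8·0.2381 + 0.6·0.1429 + 0.2·0.6190; P(line X) ≈ 0.4762, P(line Y) ≈ 0.2143, P(line Z) ≈ 0.3095
After 'pass': normaliser = 0.2·0.4762 + 0.4·0.2143 + 0.8·0.3095; P(line X) ≈ 0.2222, P(line Y) ≈ 0.2000, P(line Z) ≈ 0.5778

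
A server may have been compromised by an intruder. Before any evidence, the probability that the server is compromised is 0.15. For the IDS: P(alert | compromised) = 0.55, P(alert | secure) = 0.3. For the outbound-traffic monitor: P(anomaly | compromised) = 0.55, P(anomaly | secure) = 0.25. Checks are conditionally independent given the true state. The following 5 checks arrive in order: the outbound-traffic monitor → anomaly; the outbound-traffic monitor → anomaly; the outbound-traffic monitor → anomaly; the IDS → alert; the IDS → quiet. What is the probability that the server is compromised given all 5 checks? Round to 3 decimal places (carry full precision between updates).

Apply Bayes' rule sequentially, carrying P(compromised) forward.
After the outbound-traffic monitor='anomaly': P(compromised) = 0.55·0.1500 / (0.55·0.1500 + 0.25·0.8500) ≈ 0.2797
After the outbound-traffic monitor='anomaly': P(compromised) = 0.55·0.2797 / (0.55·0.2797 + 0.25·0.7203) ≈ 0.4607
After the outbound-traffic monitor='anomaly': P(compromised) = 0.55·0.4607 / (0.55·0.4607 + 0.25·0.5393) ≈ 0.6527
After the IDS='alert': P(compromised) = 0.55·0.6527 / (0.55·0.6527 + 0.3·0.3473) ≈ 0.7750
After the IDS='quiet': P(compromised) = 0.45·0.7750 / (0.45·0.7750 + 0.7·0.2250) ≈ 0.6889

0.689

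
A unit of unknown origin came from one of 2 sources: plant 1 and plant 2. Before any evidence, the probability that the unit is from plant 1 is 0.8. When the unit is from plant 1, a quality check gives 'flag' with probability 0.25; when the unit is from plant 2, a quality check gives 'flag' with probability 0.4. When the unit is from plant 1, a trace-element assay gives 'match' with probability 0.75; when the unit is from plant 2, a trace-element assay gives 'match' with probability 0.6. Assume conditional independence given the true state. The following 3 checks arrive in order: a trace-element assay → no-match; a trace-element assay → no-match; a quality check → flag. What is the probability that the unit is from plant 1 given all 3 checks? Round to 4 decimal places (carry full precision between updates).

Each posterior becomes the prior for the next update.
After a trace-element assay='no-match': P(plant 1) = 0.25·0.8000 / (0.25·0.8000 + 0.4·0.2000) ≈ 0.7143
After a trace-element assay='no-match': P(plant 1) = 0.25·0.7143 / (0.25·0.7143 + 0.4·0.2857) ≈ 0.6098
After a quality check='flag': P(plant 1) = 0.25·0.6098 / (0.25·0.6098 + 0.4·0.3902) ≈ 0.4941

0.4941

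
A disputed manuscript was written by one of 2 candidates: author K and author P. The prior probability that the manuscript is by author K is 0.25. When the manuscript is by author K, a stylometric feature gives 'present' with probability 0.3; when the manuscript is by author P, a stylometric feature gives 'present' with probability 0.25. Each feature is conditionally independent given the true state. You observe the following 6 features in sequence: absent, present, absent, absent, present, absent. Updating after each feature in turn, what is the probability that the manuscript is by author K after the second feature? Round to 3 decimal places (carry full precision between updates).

0.272

After 'absent': P(author K) = 0.7·0.2500 / (0.7·0.2500 + 0.75·0.7500) ≈ 0.2373
After 'present': P(author K) = 0.3·0.2373 / (0.3·0.2373 + 0.25·0.7627) ≈ 0.2718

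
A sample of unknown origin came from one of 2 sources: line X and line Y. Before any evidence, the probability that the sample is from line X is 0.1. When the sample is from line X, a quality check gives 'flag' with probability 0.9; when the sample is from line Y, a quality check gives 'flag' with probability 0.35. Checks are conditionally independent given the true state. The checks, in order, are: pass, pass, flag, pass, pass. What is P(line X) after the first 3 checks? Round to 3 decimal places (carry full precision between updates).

0.007

After 'pass': P(line X) = 0.1·0.1000 / (0.1·0.1000 + 0.65·0.9000) ≈ 0.0168
After 'pass': P(line X) = 0.1·0.0168 / (0.1·0.0168 + 0.65·0.9832) ≈ 0.0026
After 'flag': P(line X) = 0.9·0.0026 / (0.9·0.0026 + 0.35·0.9974) ≈ 0.0067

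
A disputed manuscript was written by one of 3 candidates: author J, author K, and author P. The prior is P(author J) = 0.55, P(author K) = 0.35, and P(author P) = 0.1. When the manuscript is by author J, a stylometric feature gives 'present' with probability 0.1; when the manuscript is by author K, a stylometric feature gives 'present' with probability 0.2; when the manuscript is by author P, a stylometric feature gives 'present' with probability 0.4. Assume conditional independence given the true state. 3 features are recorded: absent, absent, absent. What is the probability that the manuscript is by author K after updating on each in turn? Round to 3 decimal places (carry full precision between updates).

After 'absent': normaliser = 0.9·0.5500 + 0.8·0.3500 + 0.6·0.1000; P(author J) ≈ 0.5928, P(author K) ≈ 0.3353, P(author P) ≈ 0.0719
After 'absent': normaliser = 0.9·0.5928 + 0.8·0.3353 + 0.6·0.0719; P(author J) ≈ 0.6315, P(author K) ≈ 0.3175, P(author P) ≈ 0.0510
After 'absent': normaliser = 0.9·0.6315 + 0.8·0.3175 + 0.6·0.0510; P(author J) ≈ 0.6663, P(author K) ≈ 0.2978, P(author P) ≈ 0.0359

0.298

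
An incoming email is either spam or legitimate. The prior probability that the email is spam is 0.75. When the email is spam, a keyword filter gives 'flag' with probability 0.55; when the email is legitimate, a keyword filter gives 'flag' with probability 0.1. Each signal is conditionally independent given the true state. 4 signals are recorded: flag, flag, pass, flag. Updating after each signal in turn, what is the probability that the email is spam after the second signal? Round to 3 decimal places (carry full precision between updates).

0.989

After 'flag': P(spam) = 0.55·0.7500 / (0.55·0.7500 + 0.1·0.2500) ≈ 0.9429
After 'flag': P(spam) = 0.55·0.9429 / (0.55·0.9429 + 0.1·0.0571) ≈ 0.9891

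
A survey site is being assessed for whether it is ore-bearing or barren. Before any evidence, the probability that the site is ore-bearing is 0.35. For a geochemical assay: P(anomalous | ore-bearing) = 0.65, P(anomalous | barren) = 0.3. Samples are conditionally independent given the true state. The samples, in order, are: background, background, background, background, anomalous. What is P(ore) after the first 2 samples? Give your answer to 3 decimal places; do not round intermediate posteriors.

0.119

After 'background': P(ore) = 0.35·0.3500 / (0.35·0.3500 + 0.7·0.6500) ≈ 0.2121
After 'background': P(ore) = 0.35·0.2121 / (0.35·0.2121 + 0.7·0.7879) ≈ 0.1186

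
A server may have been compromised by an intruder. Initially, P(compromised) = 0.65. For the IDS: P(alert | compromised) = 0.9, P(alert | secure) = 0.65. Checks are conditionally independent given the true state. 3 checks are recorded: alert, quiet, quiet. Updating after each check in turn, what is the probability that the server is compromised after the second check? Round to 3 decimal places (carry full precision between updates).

Apply Bayes' rule sequentially, carrying P(compromised) forward.
After 'alert': P(compromised) = 0.9·0.6500 / (0.9·0.6500 + 0.65·0.3500) ≈ 0.7200
After 'quiet': P(compromised) = 0.1·0.7200 / (0.1·0.7200 + 0.35·0.2800) ≈ 0.4235

0.424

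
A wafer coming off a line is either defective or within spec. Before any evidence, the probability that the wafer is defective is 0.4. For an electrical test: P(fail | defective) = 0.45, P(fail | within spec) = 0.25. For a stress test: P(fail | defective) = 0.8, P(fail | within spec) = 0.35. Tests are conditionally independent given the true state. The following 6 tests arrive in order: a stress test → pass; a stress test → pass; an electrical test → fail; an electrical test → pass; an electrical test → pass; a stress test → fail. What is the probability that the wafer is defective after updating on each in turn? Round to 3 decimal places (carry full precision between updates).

0.123

After a stress test='pass': P(defective) = 0.2·0.4000 / (0.2·0.4000 + 0.65·0.6000) ≈ 0.1702
After a stress test='pass': P(defective) = 0.2·0.1702 / (0.2·0.1702 + 0.65·0.8298) ≈ 0.0594
After an electrical test='fail': P(defective) = 0.45·0.0594 / (0.45·0.0594 + 0.25·0.9406) ≈ 0.1020
After an electrical test='pass': P(defective) = 0.55·0.1020 / (0.55·0.1020 + 0.75·0.8980) ≈ 0.0769
After an electrical test='pass': P(defective) = 0.55·0.0769 / (0.55·0.0769 + 0.75·0.9231) ≈ 0.0576
After a stress test='fail': P(defective) = 0.8·0.0576 / (0.8·0.0576 + 0.35·0.9424) ≈ 0.1225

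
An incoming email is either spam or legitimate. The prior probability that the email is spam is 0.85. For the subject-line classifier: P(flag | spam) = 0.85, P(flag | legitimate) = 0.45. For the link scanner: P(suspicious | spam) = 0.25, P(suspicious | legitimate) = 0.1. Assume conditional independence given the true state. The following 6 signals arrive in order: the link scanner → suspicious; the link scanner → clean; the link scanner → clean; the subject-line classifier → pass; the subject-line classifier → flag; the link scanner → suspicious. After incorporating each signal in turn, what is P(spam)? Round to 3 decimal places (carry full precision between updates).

Each posterior becomes the prior for the next update.
After the link scanner='suspicious': P(spam) = 0.25·0.8500 / (0.25·0.8500 + 0.1·0.1500) ≈ 0.9341
After the link scanner='clean': P(spam) = 0.75·0.9341 / (0.75·0.9341 + 0.9·0.0659) ≈ 0.9219
After the link scanner='clean': P(spam) = 0.75·0.9219 / (0.75·0.9219 + 0.9·0.0781) ≈ 0.9077
After the subject-line classifier='pass': P(spam) = 0.15·0.9077 / (0.15·0.9077 + 0.55·0.0923) ≈ 0.7285
After the subject-line classifier='flag': P(spam) = 0.85·0.7285 / (0.85·0.7285 + 0.45·0.2715) ≈ 0.8352
After the link scanner='suspicious': P(spam) = 0.25·0.8352 / (0.25·0.8352 + 0.1·0.1648) ≈ 0.9268

0.927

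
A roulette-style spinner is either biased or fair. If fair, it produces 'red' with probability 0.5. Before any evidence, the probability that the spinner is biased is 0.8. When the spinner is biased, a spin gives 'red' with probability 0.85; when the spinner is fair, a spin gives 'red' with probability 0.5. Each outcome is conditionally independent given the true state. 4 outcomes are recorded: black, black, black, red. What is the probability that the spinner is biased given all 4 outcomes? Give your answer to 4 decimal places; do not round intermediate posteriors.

0.1551

Apply Bayes' rule sequentially, carrying P(biased) forward.
After 'black': P(biased) = 0.15·0.8000 / (0.15·0.8000 + 0.5·0.2000) ≈ 0.5455
After 'black': P(biased) = 0.15·0.5455 / (0.15·0.5455 + 0.5·0.4545) ≈ 0.2647
After 'black': P(biased) = 0.15·0.2647 / (0.15·0.2647 + 0.5·0.7353) ≈ 0.0975
After 'red': P(biased) = 0.85·0.0975 / (0.85·0.0975 + 0.5·0.9025) ≈ 0.1551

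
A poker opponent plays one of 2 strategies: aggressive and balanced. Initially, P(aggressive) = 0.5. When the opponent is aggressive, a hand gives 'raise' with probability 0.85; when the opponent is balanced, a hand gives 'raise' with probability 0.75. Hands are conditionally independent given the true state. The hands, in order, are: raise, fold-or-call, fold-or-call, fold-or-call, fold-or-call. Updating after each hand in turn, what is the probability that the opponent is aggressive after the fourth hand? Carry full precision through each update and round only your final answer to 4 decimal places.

0.1967

After 'raise': P(aggressive) = 0.85·0.5000 / (0.85·0.5000 + 0.75·0.5000) ≈ 0.5312
After 'fold-or-call': P(aggressive) = 0.15·0.5312 / (0.15·0.5312 + 0.25·0.4688) ≈ 0.4048
After 'fold-or-call': P(aggressive) = 0.15·0.4048 / (0.15·0.4048 + 0.25·0.5952) ≈ 0.2898
After 'fold-or-call': P(aggressive) = 0.15·0.2898 / (0.15·0.2898 + 0.25·0.7102) ≈ 0.1967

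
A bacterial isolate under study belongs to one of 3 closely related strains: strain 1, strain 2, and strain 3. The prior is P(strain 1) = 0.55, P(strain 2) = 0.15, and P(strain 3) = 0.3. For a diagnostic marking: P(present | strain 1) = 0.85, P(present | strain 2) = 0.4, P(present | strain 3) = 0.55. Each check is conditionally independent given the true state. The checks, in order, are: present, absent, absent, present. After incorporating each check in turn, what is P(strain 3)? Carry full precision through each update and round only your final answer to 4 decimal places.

After 'present': normaliser = 0.85·0.5500 + 0.4·0.1500 + 0.55·0.3000; P(strain 1) ≈ 0.6751, P(strain 2) ≈ 0.0866, P(strain 3) ≈ 0.2383
After 'absent': normaliser = 0.15·0.6751 + 0.6·0.0866 + 0.45·0.2383; P(strain 1) ≈ 0.3888, P(strain 2) ≈ 0.1996, P(strain 3) ≈ 0.4116
After 'absent': normaliser = 0.15·0.3888 + 0.6·0.1996 + 0.45·0.4116; P(strain 1) ≈ 0.1605, P(strain 2) ≈ 0.3296, P(strain 3) ≈ 0.5099
After 'present': normaliser = 0.85·0.1605 + 0.4·0.3296 + 0.55·0.5099; P(strain 1) ≈ 0.2487, P(strain 2) ≈ 0.2403, P(strain 3) ≈ 0.5111

0.5111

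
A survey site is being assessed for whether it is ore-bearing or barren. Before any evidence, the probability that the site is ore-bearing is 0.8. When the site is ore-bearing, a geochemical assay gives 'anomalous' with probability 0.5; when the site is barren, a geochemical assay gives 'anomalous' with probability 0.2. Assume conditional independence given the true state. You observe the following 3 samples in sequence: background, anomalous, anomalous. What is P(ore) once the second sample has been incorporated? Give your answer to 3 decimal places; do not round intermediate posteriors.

0.862

After 'background': P(ore) = 0.5·0.8000 / (0.5·0.8000 + 0.8·0.2000) ≈ 0.7143
After 'anomalous': P(ore) = 0.5·0.7143 / (0.5·0.7143 + 0.2·0.2857) ≈ 0.8621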